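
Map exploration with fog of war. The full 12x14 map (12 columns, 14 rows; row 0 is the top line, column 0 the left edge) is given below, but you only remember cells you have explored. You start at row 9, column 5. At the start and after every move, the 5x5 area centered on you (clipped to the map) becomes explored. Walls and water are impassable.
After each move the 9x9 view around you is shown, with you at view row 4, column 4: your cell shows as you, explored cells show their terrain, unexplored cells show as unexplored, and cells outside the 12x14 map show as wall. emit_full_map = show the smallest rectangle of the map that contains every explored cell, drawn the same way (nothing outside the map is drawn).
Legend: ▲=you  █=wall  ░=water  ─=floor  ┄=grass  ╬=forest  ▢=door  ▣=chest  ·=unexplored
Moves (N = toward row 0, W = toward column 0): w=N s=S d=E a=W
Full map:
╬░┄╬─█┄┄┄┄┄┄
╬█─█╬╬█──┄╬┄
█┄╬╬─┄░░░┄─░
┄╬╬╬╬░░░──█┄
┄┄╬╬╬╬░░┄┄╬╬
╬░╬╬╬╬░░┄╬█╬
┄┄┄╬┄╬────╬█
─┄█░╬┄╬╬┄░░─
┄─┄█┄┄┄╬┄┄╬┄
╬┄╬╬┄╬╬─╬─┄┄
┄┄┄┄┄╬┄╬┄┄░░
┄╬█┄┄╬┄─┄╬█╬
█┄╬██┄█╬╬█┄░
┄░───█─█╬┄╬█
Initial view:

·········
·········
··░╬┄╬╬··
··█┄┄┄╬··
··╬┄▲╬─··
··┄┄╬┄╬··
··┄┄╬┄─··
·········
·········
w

·········
·········
··╬┄╬──··
··░╬┄╬╬··
··█┄▲┄╬··
··╬┄╬╬─··
··┄┄╬┄╬··
··┄┄╬┄─··
·········

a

·········
·········
··┄╬┄╬──·
··█░╬┄╬╬·
··┄█▲┄┄╬·
··╬╬┄╬╬─·
··┄┄┄╬┄╬·
···┄┄╬┄─·
·········

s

·········
··┄╬┄╬──·
··█░╬┄╬╬·
··┄█┄┄┄╬·
··╬╬▲╬╬─·
··┄┄┄╬┄╬·
··█┄┄╬┄─·
·········
·········

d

·········
·┄╬┄╬──··
·█░╬┄╬╬··
·┄█┄┄┄╬··
·╬╬┄▲╬─··
·┄┄┄╬┄╬··
·█┄┄╬┄─··
·········
·········

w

·········
·········
·┄╬┄╬──··
·█░╬┄╬╬··
·┄█┄▲┄╬··
·╬╬┄╬╬─··
·┄┄┄╬┄╬··
·█┄┄╬┄─··
·········

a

·········
·········
··┄╬┄╬──·
··█░╬┄╬╬·
··┄█▲┄┄╬·
··╬╬┄╬╬─·
··┄┄┄╬┄╬·
··█┄┄╬┄─·
·········

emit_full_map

┄╬┄╬──
█░╬┄╬╬
┄█▲┄┄╬
╬╬┄╬╬─
┄┄┄╬┄╬
█┄┄╬┄─

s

·········
··┄╬┄╬──·
··█░╬┄╬╬·
··┄█┄┄┄╬·
··╬╬▲╬╬─·
··┄┄┄╬┄╬·
··█┄┄╬┄─·
·········
·········

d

·········
·┄╬┄╬──··
·█░╬┄╬╬··
·┄█┄┄┄╬··
·╬╬┄▲╬─··
·┄┄┄╬┄╬··
·█┄┄╬┄─··
·········
·········

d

·········
┄╬┄╬──···
█░╬┄╬╬┄··
┄█┄┄┄╬┄··
╬╬┄╬▲─╬··
┄┄┄╬┄╬┄··
█┄┄╬┄─┄··
·········
·········

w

·········
·········
┄╬┄╬───··
█░╬┄╬╬┄··
┄█┄┄▲╬┄··
╬╬┄╬╬─╬··
┄┄┄╬┄╬┄··
█┄┄╬┄─┄··
·········

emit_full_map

┄╬┄╬───
█░╬┄╬╬┄
┄█┄┄▲╬┄
╬╬┄╬╬─╬
┄┄┄╬┄╬┄
█┄┄╬┄─┄


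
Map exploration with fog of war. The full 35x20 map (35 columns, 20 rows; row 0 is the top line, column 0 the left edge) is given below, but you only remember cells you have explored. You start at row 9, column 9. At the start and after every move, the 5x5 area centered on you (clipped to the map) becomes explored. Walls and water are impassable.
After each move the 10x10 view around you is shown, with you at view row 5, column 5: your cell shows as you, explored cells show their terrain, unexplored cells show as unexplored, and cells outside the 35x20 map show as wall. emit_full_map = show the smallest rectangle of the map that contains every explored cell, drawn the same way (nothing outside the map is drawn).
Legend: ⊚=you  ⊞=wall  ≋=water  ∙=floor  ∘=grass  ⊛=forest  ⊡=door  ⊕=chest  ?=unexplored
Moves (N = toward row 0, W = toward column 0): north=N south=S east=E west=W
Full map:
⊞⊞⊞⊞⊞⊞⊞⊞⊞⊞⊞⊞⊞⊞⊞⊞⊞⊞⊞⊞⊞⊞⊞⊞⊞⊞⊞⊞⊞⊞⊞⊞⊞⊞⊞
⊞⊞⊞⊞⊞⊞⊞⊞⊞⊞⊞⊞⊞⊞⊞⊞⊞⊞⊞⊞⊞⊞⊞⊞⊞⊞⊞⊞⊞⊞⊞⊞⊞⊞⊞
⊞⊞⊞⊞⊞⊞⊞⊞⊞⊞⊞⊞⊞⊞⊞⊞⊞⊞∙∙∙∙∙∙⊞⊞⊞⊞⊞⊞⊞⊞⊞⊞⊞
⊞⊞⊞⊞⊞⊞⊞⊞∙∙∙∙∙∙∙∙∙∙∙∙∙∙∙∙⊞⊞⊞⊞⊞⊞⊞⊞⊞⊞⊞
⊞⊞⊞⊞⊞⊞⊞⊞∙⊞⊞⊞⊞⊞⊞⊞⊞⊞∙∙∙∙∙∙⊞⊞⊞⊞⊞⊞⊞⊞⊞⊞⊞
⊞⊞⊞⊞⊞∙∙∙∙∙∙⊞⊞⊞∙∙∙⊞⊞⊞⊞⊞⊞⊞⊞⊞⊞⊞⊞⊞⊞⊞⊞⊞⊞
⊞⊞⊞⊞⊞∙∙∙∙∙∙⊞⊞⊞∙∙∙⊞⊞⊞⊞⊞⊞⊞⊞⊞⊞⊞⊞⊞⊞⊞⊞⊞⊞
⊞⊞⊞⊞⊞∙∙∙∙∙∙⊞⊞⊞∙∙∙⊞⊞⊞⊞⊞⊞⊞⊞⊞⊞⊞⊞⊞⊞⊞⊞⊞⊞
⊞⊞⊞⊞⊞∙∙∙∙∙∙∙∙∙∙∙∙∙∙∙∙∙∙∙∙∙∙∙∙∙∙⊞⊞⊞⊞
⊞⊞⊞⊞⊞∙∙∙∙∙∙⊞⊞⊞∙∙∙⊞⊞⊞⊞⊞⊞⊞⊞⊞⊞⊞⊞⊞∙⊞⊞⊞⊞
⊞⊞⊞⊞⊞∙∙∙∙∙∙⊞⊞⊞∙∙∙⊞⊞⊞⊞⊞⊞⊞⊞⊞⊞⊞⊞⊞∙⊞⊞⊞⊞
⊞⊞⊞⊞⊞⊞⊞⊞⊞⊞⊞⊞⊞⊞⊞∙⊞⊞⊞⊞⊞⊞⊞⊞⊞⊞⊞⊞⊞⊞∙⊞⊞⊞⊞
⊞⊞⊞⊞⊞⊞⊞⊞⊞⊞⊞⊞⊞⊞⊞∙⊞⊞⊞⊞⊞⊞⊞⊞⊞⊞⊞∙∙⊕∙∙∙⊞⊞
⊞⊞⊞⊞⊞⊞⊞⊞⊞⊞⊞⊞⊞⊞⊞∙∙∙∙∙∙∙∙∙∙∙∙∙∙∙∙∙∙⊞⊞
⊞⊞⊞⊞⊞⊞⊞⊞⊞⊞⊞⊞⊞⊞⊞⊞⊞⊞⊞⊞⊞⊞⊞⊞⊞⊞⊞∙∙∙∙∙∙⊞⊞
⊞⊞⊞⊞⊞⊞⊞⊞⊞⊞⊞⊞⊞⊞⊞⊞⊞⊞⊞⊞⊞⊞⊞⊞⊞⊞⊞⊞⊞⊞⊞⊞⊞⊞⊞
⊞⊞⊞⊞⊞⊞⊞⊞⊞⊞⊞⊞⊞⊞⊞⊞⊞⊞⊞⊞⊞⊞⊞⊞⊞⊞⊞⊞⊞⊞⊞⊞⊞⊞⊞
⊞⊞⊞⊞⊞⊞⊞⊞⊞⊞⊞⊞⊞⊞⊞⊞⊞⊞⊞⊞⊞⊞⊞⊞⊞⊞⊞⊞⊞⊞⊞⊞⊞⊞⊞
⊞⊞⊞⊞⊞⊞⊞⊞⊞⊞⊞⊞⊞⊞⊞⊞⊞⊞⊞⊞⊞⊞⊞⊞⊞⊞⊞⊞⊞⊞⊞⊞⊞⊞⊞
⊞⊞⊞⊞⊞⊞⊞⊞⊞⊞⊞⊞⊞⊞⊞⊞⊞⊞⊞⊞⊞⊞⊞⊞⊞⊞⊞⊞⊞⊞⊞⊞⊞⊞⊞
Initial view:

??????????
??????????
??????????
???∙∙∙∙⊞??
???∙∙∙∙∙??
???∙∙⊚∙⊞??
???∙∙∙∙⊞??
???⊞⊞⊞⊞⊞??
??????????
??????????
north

??????????
??????????
??????????
???∙∙∙∙⊞??
???∙∙∙∙⊞??
???∙∙⊚∙∙??
???∙∙∙∙⊞??
???∙∙∙∙⊞??
???⊞⊞⊞⊞⊞??
??????????

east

??????????
??????????
??????????
??∙∙∙∙⊞⊞??
??∙∙∙∙⊞⊞??
??∙∙∙⊚∙∙??
??∙∙∙∙⊞⊞??
??∙∙∙∙⊞⊞??
??⊞⊞⊞⊞⊞???
??????????

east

??????????
??????????
??????????
?∙∙∙∙⊞⊞⊞??
?∙∙∙∙⊞⊞⊞??
?∙∙∙∙⊚∙∙??
?∙∙∙∙⊞⊞⊞??
?∙∙∙∙⊞⊞⊞??
?⊞⊞⊞⊞⊞????
??????????

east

??????????
??????????
??????????
∙∙∙∙⊞⊞⊞∙??
∙∙∙∙⊞⊞⊞∙??
∙∙∙∙∙⊚∙∙??
∙∙∙∙⊞⊞⊞∙??
∙∙∙∙⊞⊞⊞∙??
⊞⊞⊞⊞⊞?????
??????????

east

??????????
??????????
??????????
∙∙∙⊞⊞⊞∙∙??
∙∙∙⊞⊞⊞∙∙??
∙∙∙∙∙⊚∙∙??
∙∙∙⊞⊞⊞∙∙??
∙∙∙⊞⊞⊞∙∙??
⊞⊞⊞⊞??????
??????????

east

??????????
??????????
??????????
∙∙⊞⊞⊞∙∙∙??
∙∙⊞⊞⊞∙∙∙??
∙∙∙∙∙⊚∙∙??
∙∙⊞⊞⊞∙∙∙??
∙∙⊞⊞⊞∙∙∙??
⊞⊞⊞???????
??????????

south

??????????
??????????
∙∙⊞⊞⊞∙∙∙??
∙∙⊞⊞⊞∙∙∙??
∙∙∙∙∙∙∙∙??
∙∙⊞⊞⊞⊚∙∙??
∙∙⊞⊞⊞∙∙∙??
⊞⊞⊞⊞⊞⊞∙⊞??
??????????
??????????

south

??????????
∙∙⊞⊞⊞∙∙∙??
∙∙⊞⊞⊞∙∙∙??
∙∙∙∙∙∙∙∙??
∙∙⊞⊞⊞∙∙∙??
∙∙⊞⊞⊞⊚∙∙??
⊞⊞⊞⊞⊞⊞∙⊞??
???⊞⊞⊞∙⊞??
??????????
??????????

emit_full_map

∙∙∙∙⊞⊞⊞∙∙∙
∙∙∙∙⊞⊞⊞∙∙∙
∙∙∙∙∙∙∙∙∙∙
∙∙∙∙⊞⊞⊞∙∙∙
∙∙∙∙⊞⊞⊞⊚∙∙
⊞⊞⊞⊞⊞⊞⊞⊞∙⊞
?????⊞⊞⊞∙⊞

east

??????????
∙⊞⊞⊞∙∙∙???
∙⊞⊞⊞∙∙∙???
∙∙∙∙∙∙∙∙??
∙⊞⊞⊞∙∙∙⊞??
∙⊞⊞⊞∙⊚∙⊞??
⊞⊞⊞⊞⊞∙⊞⊞??
??⊞⊞⊞∙⊞⊞??
??????????
??????????

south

∙⊞⊞⊞∙∙∙???
∙⊞⊞⊞∙∙∙???
∙∙∙∙∙∙∙∙??
∙⊞⊞⊞∙∙∙⊞??
∙⊞⊞⊞∙∙∙⊞??
⊞⊞⊞⊞⊞⊚⊞⊞??
??⊞⊞⊞∙⊞⊞??
???⊞⊞∙∙∙??
??????????
??????????

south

∙⊞⊞⊞∙∙∙???
∙∙∙∙∙∙∙∙??
∙⊞⊞⊞∙∙∙⊞??
∙⊞⊞⊞∙∙∙⊞??
⊞⊞⊞⊞⊞∙⊞⊞??
??⊞⊞⊞⊚⊞⊞??
???⊞⊞∙∙∙??
???⊞⊞⊞⊞⊞??
??????????
??????????

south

∙∙∙∙∙∙∙∙??
∙⊞⊞⊞∙∙∙⊞??
∙⊞⊞⊞∙∙∙⊞??
⊞⊞⊞⊞⊞∙⊞⊞??
??⊞⊞⊞∙⊞⊞??
???⊞⊞⊚∙∙??
???⊞⊞⊞⊞⊞??
???⊞⊞⊞⊞⊞??
??????????
??????????

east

∙∙∙∙∙∙∙???
⊞⊞⊞∙∙∙⊞???
⊞⊞⊞∙∙∙⊞???
⊞⊞⊞⊞∙⊞⊞⊞??
?⊞⊞⊞∙⊞⊞⊞??
??⊞⊞∙⊚∙∙??
??⊞⊞⊞⊞⊞⊞??
??⊞⊞⊞⊞⊞⊞??
??????????
??????????

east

∙∙∙∙∙∙????
⊞⊞∙∙∙⊞????
⊞⊞∙∙∙⊞????
⊞⊞⊞∙⊞⊞⊞⊞??
⊞⊞⊞∙⊞⊞⊞⊞??
?⊞⊞∙∙⊚∙∙??
?⊞⊞⊞⊞⊞⊞⊞??
?⊞⊞⊞⊞⊞⊞⊞??
??????????
??????????

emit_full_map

∙∙∙∙⊞⊞⊞∙∙∙???
∙∙∙∙⊞⊞⊞∙∙∙???
∙∙∙∙∙∙∙∙∙∙∙??
∙∙∙∙⊞⊞⊞∙∙∙⊞??
∙∙∙∙⊞⊞⊞∙∙∙⊞??
⊞⊞⊞⊞⊞⊞⊞⊞∙⊞⊞⊞⊞
?????⊞⊞⊞∙⊞⊞⊞⊞
??????⊞⊞∙∙⊚∙∙
??????⊞⊞⊞⊞⊞⊞⊞
??????⊞⊞⊞⊞⊞⊞⊞

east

∙∙∙∙∙?????
⊞∙∙∙⊞?????
⊞∙∙∙⊞?????
⊞⊞∙⊞⊞⊞⊞⊞??
⊞⊞∙⊞⊞⊞⊞⊞??
⊞⊞∙∙∙⊚∙∙??
⊞⊞⊞⊞⊞⊞⊞⊞??
⊞⊞⊞⊞⊞⊞⊞⊞??
??????????
??????????

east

∙∙∙∙??????
∙∙∙⊞??????
∙∙∙⊞??????
⊞∙⊞⊞⊞⊞⊞⊞??
⊞∙⊞⊞⊞⊞⊞⊞??
⊞∙∙∙∙⊚∙∙??
⊞⊞⊞⊞⊞⊞⊞⊞??
⊞⊞⊞⊞⊞⊞⊞⊞??
??????????
??????????

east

∙∙∙???????
∙∙⊞???????
∙∙⊞???????
∙⊞⊞⊞⊞⊞⊞⊞??
∙⊞⊞⊞⊞⊞⊞⊞??
∙∙∙∙∙⊚∙∙??
⊞⊞⊞⊞⊞⊞⊞⊞??
⊞⊞⊞⊞⊞⊞⊞⊞??
??????????
??????????

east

∙∙????????
∙⊞????????
∙⊞????????
⊞⊞⊞⊞⊞⊞⊞⊞??
⊞⊞⊞⊞⊞⊞⊞⊞??
∙∙∙∙∙⊚∙∙??
⊞⊞⊞⊞⊞⊞⊞⊞??
⊞⊞⊞⊞⊞⊞⊞⊞??
??????????
??????????

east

∙?????????
⊞?????????
⊞?????????
⊞⊞⊞⊞⊞⊞⊞⊞??
⊞⊞⊞⊞⊞⊞⊞⊞??
∙∙∙∙∙⊚∙∙??
⊞⊞⊞⊞⊞⊞⊞⊞??
⊞⊞⊞⊞⊞⊞⊞⊞??
??????????
??????????

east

??????????
??????????
??????????
⊞⊞⊞⊞⊞⊞⊞⊞??
⊞⊞⊞⊞⊞⊞⊞⊞??
∙∙∙∙∙⊚∙∙??
⊞⊞⊞⊞⊞⊞⊞⊞??
⊞⊞⊞⊞⊞⊞⊞⊞??
??????????
??????????

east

??????????
??????????
??????????
⊞⊞⊞⊞⊞⊞⊞⊞??
⊞⊞⊞⊞⊞⊞⊞⊞??
∙∙∙∙∙⊚∙∙??
⊞⊞⊞⊞⊞⊞⊞⊞??
⊞⊞⊞⊞⊞⊞⊞⊞??
??????????
??????????

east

??????????
??????????
??????????
⊞⊞⊞⊞⊞⊞⊞⊞??
⊞⊞⊞⊞⊞⊞⊞∙??
∙∙∙∙∙⊚∙∙??
⊞⊞⊞⊞⊞⊞⊞∙??
⊞⊞⊞⊞⊞⊞⊞⊞??
??????????
??????????

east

??????????
??????????
??????????
⊞⊞⊞⊞⊞⊞⊞⊞??
⊞⊞⊞⊞⊞⊞∙∙??
∙∙∙∙∙⊚∙∙??
⊞⊞⊞⊞⊞⊞∙∙??
⊞⊞⊞⊞⊞⊞⊞⊞??
??????????
??????????

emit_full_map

∙∙∙∙⊞⊞⊞∙∙∙????????????
∙∙∙∙⊞⊞⊞∙∙∙????????????
∙∙∙∙∙∙∙∙∙∙∙???????????
∙∙∙∙⊞⊞⊞∙∙∙⊞???????????
∙∙∙∙⊞⊞⊞∙∙∙⊞???????????
⊞⊞⊞⊞⊞⊞⊞⊞∙⊞⊞⊞⊞⊞⊞⊞⊞⊞⊞⊞⊞⊞
?????⊞⊞⊞∙⊞⊞⊞⊞⊞⊞⊞⊞⊞⊞⊞∙∙
??????⊞⊞∙∙∙∙∙∙∙∙∙∙∙⊚∙∙
??????⊞⊞⊞⊞⊞⊞⊞⊞⊞⊞⊞⊞⊞⊞∙∙
??????⊞⊞⊞⊞⊞⊞⊞⊞⊞⊞⊞⊞⊞⊞⊞⊞

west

??????????
??????????
??????????
⊞⊞⊞⊞⊞⊞⊞⊞⊞?
⊞⊞⊞⊞⊞⊞⊞∙∙?
∙∙∙∙∙⊚∙∙∙?
⊞⊞⊞⊞⊞⊞⊞∙∙?
⊞⊞⊞⊞⊞⊞⊞⊞⊞?
??????????
??????????

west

??????????
??????????
??????????
⊞⊞⊞⊞⊞⊞⊞⊞⊞⊞
⊞⊞⊞⊞⊞⊞⊞⊞∙∙
∙∙∙∙∙⊚∙∙∙∙
⊞⊞⊞⊞⊞⊞⊞⊞∙∙
⊞⊞⊞⊞⊞⊞⊞⊞⊞⊞
??????????
??????????

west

??????????
??????????
??????????
⊞⊞⊞⊞⊞⊞⊞⊞⊞⊞
⊞⊞⊞⊞⊞⊞⊞⊞⊞∙
∙∙∙∙∙⊚∙∙∙∙
⊞⊞⊞⊞⊞⊞⊞⊞⊞∙
⊞⊞⊞⊞⊞⊞⊞⊞⊞⊞
??????????
??????????

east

??????????
??????????
??????????
⊞⊞⊞⊞⊞⊞⊞⊞⊞⊞
⊞⊞⊞⊞⊞⊞⊞⊞∙∙
∙∙∙∙∙⊚∙∙∙∙
⊞⊞⊞⊞⊞⊞⊞⊞∙∙
⊞⊞⊞⊞⊞⊞⊞⊞⊞⊞
??????????
??????????

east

??????????
??????????
??????????
⊞⊞⊞⊞⊞⊞⊞⊞⊞?
⊞⊞⊞⊞⊞⊞⊞∙∙?
∙∙∙∙∙⊚∙∙∙?
⊞⊞⊞⊞⊞⊞⊞∙∙?
⊞⊞⊞⊞⊞⊞⊞⊞⊞?
??????????
??????????

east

??????????
??????????
??????????
⊞⊞⊞⊞⊞⊞⊞⊞??
⊞⊞⊞⊞⊞⊞∙∙??
∙∙∙∙∙⊚∙∙??
⊞⊞⊞⊞⊞⊞∙∙??
⊞⊞⊞⊞⊞⊞⊞⊞??
??????????
??????????

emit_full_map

∙∙∙∙⊞⊞⊞∙∙∙????????????
∙∙∙∙⊞⊞⊞∙∙∙????????????
∙∙∙∙∙∙∙∙∙∙∙???????????
∙∙∙∙⊞⊞⊞∙∙∙⊞???????????
∙∙∙∙⊞⊞⊞∙∙∙⊞???????????
⊞⊞⊞⊞⊞⊞⊞⊞∙⊞⊞⊞⊞⊞⊞⊞⊞⊞⊞⊞⊞⊞
?????⊞⊞⊞∙⊞⊞⊞⊞⊞⊞⊞⊞⊞⊞⊞∙∙
??????⊞⊞∙∙∙∙∙∙∙∙∙∙∙⊚∙∙
??????⊞⊞⊞⊞⊞⊞⊞⊞⊞⊞⊞⊞⊞⊞∙∙
??????⊞⊞⊞⊞⊞⊞⊞⊞⊞⊞⊞⊞⊞⊞⊞⊞


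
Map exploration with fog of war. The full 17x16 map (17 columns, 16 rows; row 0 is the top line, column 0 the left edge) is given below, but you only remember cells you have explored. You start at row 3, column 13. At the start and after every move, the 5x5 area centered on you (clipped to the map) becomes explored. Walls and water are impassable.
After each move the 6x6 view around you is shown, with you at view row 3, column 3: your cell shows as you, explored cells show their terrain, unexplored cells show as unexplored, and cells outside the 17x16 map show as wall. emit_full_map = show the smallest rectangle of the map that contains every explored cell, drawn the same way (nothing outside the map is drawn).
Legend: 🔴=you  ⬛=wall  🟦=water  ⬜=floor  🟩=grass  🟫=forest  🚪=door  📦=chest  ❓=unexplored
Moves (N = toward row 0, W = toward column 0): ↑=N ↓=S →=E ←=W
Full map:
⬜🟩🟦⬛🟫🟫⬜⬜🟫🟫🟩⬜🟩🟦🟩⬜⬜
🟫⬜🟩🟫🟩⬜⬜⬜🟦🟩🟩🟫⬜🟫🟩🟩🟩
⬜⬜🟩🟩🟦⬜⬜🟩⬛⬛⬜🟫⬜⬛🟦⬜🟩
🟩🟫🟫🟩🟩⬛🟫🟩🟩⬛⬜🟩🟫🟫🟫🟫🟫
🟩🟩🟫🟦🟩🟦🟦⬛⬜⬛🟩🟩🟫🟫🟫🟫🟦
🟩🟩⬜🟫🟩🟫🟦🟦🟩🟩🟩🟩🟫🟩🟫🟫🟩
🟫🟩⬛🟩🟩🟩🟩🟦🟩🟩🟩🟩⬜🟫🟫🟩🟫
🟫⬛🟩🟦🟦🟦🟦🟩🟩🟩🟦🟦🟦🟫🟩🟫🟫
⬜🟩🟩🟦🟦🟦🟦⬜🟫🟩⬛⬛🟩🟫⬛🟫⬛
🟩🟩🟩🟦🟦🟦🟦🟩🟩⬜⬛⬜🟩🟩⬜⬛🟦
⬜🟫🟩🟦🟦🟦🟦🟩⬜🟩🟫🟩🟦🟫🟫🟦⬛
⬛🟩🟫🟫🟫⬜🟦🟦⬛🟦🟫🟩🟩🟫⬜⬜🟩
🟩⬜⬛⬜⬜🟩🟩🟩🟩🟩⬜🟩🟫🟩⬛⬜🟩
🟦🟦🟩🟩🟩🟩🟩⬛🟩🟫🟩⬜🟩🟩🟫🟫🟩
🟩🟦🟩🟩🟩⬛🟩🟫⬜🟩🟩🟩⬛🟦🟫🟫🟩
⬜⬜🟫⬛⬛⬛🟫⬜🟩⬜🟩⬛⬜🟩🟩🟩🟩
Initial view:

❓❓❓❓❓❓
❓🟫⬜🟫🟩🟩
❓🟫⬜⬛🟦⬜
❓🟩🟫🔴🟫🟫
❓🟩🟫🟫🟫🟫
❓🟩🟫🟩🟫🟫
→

❓❓❓❓❓❓
🟫⬜🟫🟩🟩🟩
🟫⬜⬛🟦⬜🟩
🟩🟫🟫🔴🟫🟫
🟩🟫🟫🟫🟫🟦
🟩🟫🟩🟫🟫🟩

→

❓❓❓❓❓⬛
⬜🟫🟩🟩🟩⬛
⬜⬛🟦⬜🟩⬛
🟫🟫🟫🔴🟫⬛
🟫🟫🟫🟫🟦⬛
🟫🟩🟫🟫🟩⬛

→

❓❓❓❓⬛⬛
🟫🟩🟩🟩⬛⬛
⬛🟦⬜🟩⬛⬛
🟫🟫🟫🔴⬛⬛
🟫🟫🟫🟦⬛⬛
🟩🟫🟫🟩⬛⬛

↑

⬛⬛⬛⬛⬛⬛
❓🟩⬜⬜⬛⬛
🟫🟩🟩🟩⬛⬛
⬛🟦⬜🔴⬛⬛
🟫🟫🟫🟫⬛⬛
🟫🟫🟫🟦⬛⬛

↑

⬛⬛⬛⬛⬛⬛
⬛⬛⬛⬛⬛⬛
❓🟩⬜⬜⬛⬛
🟫🟩🟩🔴⬛⬛
⬛🟦⬜🟩⬛⬛
🟫🟫🟫🟫⬛⬛

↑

⬛⬛⬛⬛⬛⬛
⬛⬛⬛⬛⬛⬛
⬛⬛⬛⬛⬛⬛
❓🟩⬜🔴⬛⬛
🟫🟩🟩🟩⬛⬛
⬛🟦⬜🟩⬛⬛

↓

⬛⬛⬛⬛⬛⬛
⬛⬛⬛⬛⬛⬛
❓🟩⬜⬜⬛⬛
🟫🟩🟩🔴⬛⬛
⬛🟦⬜🟩⬛⬛
🟫🟫🟫🟫⬛⬛

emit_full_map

❓❓❓🟩⬜⬜
🟫⬜🟫🟩🟩🔴
🟫⬜⬛🟦⬜🟩
🟩🟫🟫🟫🟫🟫
🟩🟫🟫🟫🟫🟦
🟩🟫🟩🟫🟫🟩

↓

⬛⬛⬛⬛⬛⬛
❓🟩⬜⬜⬛⬛
🟫🟩🟩🟩⬛⬛
⬛🟦⬜🔴⬛⬛
🟫🟫🟫🟫⬛⬛
🟫🟫🟫🟦⬛⬛

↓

❓🟩⬜⬜⬛⬛
🟫🟩🟩🟩⬛⬛
⬛🟦⬜🟩⬛⬛
🟫🟫🟫🔴⬛⬛
🟫🟫🟫🟦⬛⬛
🟩🟫🟫🟩⬛⬛

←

❓❓🟩⬜⬜⬛
⬜🟫🟩🟩🟩⬛
⬜⬛🟦⬜🟩⬛
🟫🟫🟫🔴🟫⬛
🟫🟫🟫🟫🟦⬛
🟫🟩🟫🟫🟩⬛

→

❓🟩⬜⬜⬛⬛
🟫🟩🟩🟩⬛⬛
⬛🟦⬜🟩⬛⬛
🟫🟫🟫🔴⬛⬛
🟫🟫🟫🟦⬛⬛
🟩🟫🟫🟩⬛⬛


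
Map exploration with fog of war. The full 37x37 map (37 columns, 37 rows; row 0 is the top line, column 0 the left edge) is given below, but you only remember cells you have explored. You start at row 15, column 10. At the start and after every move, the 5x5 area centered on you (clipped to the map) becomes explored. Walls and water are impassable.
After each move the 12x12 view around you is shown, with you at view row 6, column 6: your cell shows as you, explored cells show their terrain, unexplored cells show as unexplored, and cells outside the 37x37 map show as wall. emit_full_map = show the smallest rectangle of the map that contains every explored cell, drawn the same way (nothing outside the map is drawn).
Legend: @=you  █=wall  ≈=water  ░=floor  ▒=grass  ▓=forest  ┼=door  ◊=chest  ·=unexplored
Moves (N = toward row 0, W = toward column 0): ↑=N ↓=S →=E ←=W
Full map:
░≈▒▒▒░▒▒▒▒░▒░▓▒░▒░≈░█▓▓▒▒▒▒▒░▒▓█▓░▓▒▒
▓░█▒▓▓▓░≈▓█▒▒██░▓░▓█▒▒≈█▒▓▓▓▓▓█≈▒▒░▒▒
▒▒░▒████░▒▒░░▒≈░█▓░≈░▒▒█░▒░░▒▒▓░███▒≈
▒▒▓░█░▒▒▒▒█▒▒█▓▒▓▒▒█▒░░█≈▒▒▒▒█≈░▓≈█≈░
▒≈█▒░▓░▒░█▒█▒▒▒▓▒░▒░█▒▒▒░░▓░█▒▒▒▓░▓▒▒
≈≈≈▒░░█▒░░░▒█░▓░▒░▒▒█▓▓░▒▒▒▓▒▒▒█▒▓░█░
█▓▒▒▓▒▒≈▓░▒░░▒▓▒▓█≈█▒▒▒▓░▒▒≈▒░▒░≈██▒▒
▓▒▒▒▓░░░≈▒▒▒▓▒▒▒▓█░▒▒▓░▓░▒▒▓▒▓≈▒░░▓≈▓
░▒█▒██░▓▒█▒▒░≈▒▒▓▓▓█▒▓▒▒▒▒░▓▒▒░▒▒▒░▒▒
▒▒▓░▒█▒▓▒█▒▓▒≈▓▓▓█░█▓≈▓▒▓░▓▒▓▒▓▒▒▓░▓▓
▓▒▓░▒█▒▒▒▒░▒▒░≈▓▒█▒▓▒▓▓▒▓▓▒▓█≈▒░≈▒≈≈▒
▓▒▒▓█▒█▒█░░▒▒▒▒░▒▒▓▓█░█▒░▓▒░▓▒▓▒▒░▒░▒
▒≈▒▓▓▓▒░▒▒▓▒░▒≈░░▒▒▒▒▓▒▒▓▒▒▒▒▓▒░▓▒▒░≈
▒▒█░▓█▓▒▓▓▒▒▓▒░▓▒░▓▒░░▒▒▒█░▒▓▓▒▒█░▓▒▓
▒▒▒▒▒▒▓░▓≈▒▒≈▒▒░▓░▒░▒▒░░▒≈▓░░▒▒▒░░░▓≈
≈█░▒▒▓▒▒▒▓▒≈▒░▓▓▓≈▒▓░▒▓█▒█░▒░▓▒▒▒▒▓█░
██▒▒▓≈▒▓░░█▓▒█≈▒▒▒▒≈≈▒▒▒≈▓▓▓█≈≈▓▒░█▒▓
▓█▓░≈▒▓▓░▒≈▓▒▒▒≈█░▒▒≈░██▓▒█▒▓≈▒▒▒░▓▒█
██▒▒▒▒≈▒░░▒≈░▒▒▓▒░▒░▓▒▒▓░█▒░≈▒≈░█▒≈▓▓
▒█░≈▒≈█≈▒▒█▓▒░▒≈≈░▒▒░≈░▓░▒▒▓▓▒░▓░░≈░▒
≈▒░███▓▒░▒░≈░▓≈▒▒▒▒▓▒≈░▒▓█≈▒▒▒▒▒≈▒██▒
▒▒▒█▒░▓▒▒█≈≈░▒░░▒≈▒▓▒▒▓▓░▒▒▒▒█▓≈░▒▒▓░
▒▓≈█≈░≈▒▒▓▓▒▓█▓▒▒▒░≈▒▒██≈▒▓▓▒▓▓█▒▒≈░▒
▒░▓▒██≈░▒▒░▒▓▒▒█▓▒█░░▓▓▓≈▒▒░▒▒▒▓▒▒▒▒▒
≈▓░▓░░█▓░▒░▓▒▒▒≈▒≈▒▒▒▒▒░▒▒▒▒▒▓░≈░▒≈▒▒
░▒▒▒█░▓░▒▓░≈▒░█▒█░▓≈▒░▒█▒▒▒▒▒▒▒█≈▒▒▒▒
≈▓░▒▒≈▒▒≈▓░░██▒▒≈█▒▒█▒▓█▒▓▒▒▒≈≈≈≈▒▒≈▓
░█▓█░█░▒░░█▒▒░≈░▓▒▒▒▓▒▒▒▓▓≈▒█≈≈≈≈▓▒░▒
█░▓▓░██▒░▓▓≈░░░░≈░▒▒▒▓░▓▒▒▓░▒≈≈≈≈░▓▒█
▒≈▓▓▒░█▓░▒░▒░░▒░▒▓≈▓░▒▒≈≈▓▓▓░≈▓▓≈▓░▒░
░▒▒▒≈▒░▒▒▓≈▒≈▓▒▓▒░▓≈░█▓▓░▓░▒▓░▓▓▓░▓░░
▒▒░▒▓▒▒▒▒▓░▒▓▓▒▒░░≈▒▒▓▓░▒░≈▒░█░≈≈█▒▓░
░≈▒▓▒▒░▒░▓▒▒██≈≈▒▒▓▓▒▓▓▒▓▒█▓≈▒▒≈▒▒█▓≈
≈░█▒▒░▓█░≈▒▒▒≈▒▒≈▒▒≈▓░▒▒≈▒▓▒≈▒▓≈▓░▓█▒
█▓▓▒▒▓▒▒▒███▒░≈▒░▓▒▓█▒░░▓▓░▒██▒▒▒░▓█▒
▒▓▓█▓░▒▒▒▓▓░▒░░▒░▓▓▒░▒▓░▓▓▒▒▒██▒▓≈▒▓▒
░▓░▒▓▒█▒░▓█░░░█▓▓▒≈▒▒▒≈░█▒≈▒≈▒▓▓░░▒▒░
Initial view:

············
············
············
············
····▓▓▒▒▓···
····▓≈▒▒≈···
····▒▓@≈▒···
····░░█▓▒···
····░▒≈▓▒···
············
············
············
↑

············
············
············
············
····▒▒▓▒░···
····▓▓▒▒▓···
····▓≈@▒≈···
····▒▓▒≈▒···
····░░█▓▒···
····░▒≈▓▒···
············
············

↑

············
············
············
············
····█░░▒▒···
····▒▒▓▒░···
····▓▓@▒▓···
····▓≈▒▒≈···
····▒▓▒≈▒···
····░░█▓▒···
····░▒≈▓▒···
············

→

············
············
············
············
···█░░▒▒▒···
···▒▒▓▒░▒···
···▓▓▒@▓▒···
···▓≈▒▒≈▒···
···▒▓▒≈▒░···
···░░█▓▒····
···░▒≈▓▒····
············

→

············
············
············
············
··█░░▒▒▒▒···
··▒▒▓▒░▒≈···
··▓▓▒▒@▒░···
··▓≈▒▒≈▒▒···
··▒▓▒≈▒░▓···
··░░█▓▒·····
··░▒≈▓▒·····
············

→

············
············
············
············
·█░░▒▒▒▒░···
·▒▒▓▒░▒≈░···
·▓▓▒▒▓@░▓···
·▓≈▒▒≈▒▒░···
·▒▓▒≈▒░▓▓···
·░░█▓▒······
·░▒≈▓▒······
············

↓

············
············
············
·█░░▒▒▒▒░···
·▒▒▓▒░▒≈░···
·▓▓▒▒▓▒░▓···
·▓≈▒▒≈@▒░···
·▒▓▒≈▒░▓▓···
·░░█▓▒█≈▒···
·░▒≈▓▒······
············
············

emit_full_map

█░░▒▒▒▒░
▒▒▓▒░▒≈░
▓▓▒▒▓▒░▓
▓≈▒▒≈@▒░
▒▓▒≈▒░▓▓
░░█▓▒█≈▒
░▒≈▓▒···

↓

············
············
·█░░▒▒▒▒░···
·▒▒▓▒░▒≈░···
·▓▓▒▒▓▒░▓···
·▓≈▒▒≈▒▒░···
·▒▓▒≈▒@▓▓···
·░░█▓▒█≈▒···
·░▒≈▓▒▒▒≈···
············
············
············

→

············
············
█░░▒▒▒▒░····
▒▒▓▒░▒≈░····
▓▓▒▒▓▒░▓▒···
▓≈▒▒≈▒▒░▓···
▒▓▒≈▒░@▓▓···
░░█▓▒█≈▒▒···
░▒≈▓▒▒▒≈█···
············
············
············

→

············
············
░░▒▒▒▒░·····
▒▓▒░▒≈░·····
▓▒▒▓▒░▓▒░···
≈▒▒≈▒▒░▓░···
▓▒≈▒░▓@▓≈···
░█▓▒█≈▒▒▒···
▒≈▓▒▒▒≈█░···
············
············
············

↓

············
░░▒▒▒▒░·····
▒▓▒░▒≈░·····
▓▒▒▓▒░▓▒░···
≈▒▒≈▒▒░▓░···
▓▒≈▒░▓▓▓≈···
░█▓▒█≈@▒▒···
▒≈▓▒▒▒≈█░···
····▒▒▓▒░···
············
············
············

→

············
░▒▒▒▒░······
▓▒░▒≈░······
▒▒▓▒░▓▒░····
▒▒≈▒▒░▓░▒···
▒≈▒░▓▓▓≈▒···
█▓▒█≈▒@▒▒···
≈▓▒▒▒≈█░▒···
···▒▒▓▒░▒···
············
············
············

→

············
▒▒▒▒░·······
▒░▒≈░·······
▒▓▒░▓▒░·····
▒≈▒▒░▓░▒░···
≈▒░▓▓▓≈▒▓···
▓▒█≈▒▒@▒≈···
▓▒▒▒≈█░▒▒···
··▒▒▓▒░▒░···
············
············
············

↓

▒▒▒▒░·······
▒░▒≈░·······
▒▓▒░▓▒░·····
▒≈▒▒░▓░▒░···
≈▒░▓▓▓≈▒▓···
▓▒█≈▒▒▒▒≈···
▓▒▒▒≈█@▒▒···
··▒▒▓▒░▒░···
····≈≈░▒▒···
············
············
············

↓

▒░▒≈░·······
▒▓▒░▓▒░·····
▒≈▒▒░▓░▒░···
≈▒░▓▓▓≈▒▓···
▓▒█≈▒▒▒▒≈···
▓▒▒▒≈█░▒▒···
··▒▒▓▒@▒░···
····≈≈░▒▒···
····▒▒▒▒▓···
············
············
············

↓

▒▓▒░▓▒░·····
▒≈▒▒░▓░▒░···
≈▒░▓▓▓≈▒▓···
▓▒█≈▒▒▒▒≈···
▓▒▒▒≈█░▒▒···
··▒▒▓▒░▒░···
····≈≈@▒▒···
····▒▒▒▒▓···
····░▒≈▒▓···
············
············
············

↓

▒≈▒▒░▓░▒░···
≈▒░▓▓▓≈▒▓···
▓▒█≈▒▒▒▒≈···
▓▒▒▒≈█░▒▒···
··▒▒▓▒░▒░···
····≈≈░▒▒···
····▒▒@▒▓···
····░▒≈▒▓···
····▒▒▒░≈···
············
············
············

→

≈▒▒░▓░▒░····
▒░▓▓▓≈▒▓····
▒█≈▒▒▒▒≈····
▒▒▒≈█░▒▒····
·▒▒▓▒░▒░▓···
···≈≈░▒▒░···
···▒▒▒@▓▒···
···░▒≈▒▓▒···
···▒▒▒░≈▒···
············
············
············

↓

▒░▓▓▓≈▒▓····
▒█≈▒▒▒▒≈····
▒▒▒≈█░▒▒····
·▒▒▓▒░▒░▓···
···≈≈░▒▒░···
···▒▒▒▒▓▒···
···░▒≈@▓▒···
···▒▒▒░≈▒···
····▓▒█░░···
············
············
············

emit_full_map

█░░▒▒▒▒░·····
▒▒▓▒░▒≈░·····
▓▓▒▒▓▒░▓▒░···
▓≈▒▒≈▒▒░▓░▒░·
▒▓▒≈▒░▓▓▓≈▒▓·
░░█▓▒█≈▒▒▒▒≈·
░▒≈▓▒▒▒≈█░▒▒·
·····▒▒▓▒░▒░▓
·······≈≈░▒▒░
·······▒▒▒▒▓▒
·······░▒≈@▓▒
·······▒▒▒░≈▒
········▓▒█░░

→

░▓▓▓≈▒▓·····
█≈▒▒▒▒≈·····
▒▒≈█░▒▒·····
▒▒▓▒░▒░▓····
··≈≈░▒▒░≈···
··▒▒▒▒▓▒≈···
··░▒≈▒@▒▒···
··▒▒▒░≈▒▒···
···▓▒█░░▓···
············
············
············

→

▓▓▓≈▒▓······
≈▒▒▒▒≈······
▒≈█░▒▒······
▒▓▒░▒░▓·····
·≈≈░▒▒░≈░···
·▒▒▒▒▓▒≈░···
·░▒≈▒▓@▒▓···
·▒▒▒░≈▒▒█···
··▓▒█░░▓▓···
············
············
············

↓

≈▒▒▒▒≈······
▒≈█░▒▒······
▒▓▒░▒░▓·····
·≈≈░▒▒░≈░···
·▒▒▒▒▓▒≈░···
·░▒≈▒▓▒▒▓···
·▒▒▒░≈@▒█···
··▓▒█░░▓▓···
····▒▒▒▒▒···
············
············
············

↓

▒≈█░▒▒······
▒▓▒░▒░▓·····
·≈≈░▒▒░≈░···
·▒▒▒▒▓▒≈░···
·░▒≈▒▓▒▒▓···
·▒▒▒░≈▒▒█···
··▓▒█░@▓▓···
····▒▒▒▒▒···
····▓≈▒░▒···
············
············
············

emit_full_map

█░░▒▒▒▒░·······
▒▒▓▒░▒≈░·······
▓▓▒▒▓▒░▓▒░·····
▓≈▒▒≈▒▒░▓░▒░···
▒▓▒≈▒░▓▓▓≈▒▓···
░░█▓▒█≈▒▒▒▒≈···
░▒≈▓▒▒▒≈█░▒▒···
·····▒▒▓▒░▒░▓··
·······≈≈░▒▒░≈░
·······▒▒▒▒▓▒≈░
·······░▒≈▒▓▒▒▓
·······▒▒▒░≈▒▒█
········▓▒█░@▓▓
··········▒▒▒▒▒
··········▓≈▒░▒


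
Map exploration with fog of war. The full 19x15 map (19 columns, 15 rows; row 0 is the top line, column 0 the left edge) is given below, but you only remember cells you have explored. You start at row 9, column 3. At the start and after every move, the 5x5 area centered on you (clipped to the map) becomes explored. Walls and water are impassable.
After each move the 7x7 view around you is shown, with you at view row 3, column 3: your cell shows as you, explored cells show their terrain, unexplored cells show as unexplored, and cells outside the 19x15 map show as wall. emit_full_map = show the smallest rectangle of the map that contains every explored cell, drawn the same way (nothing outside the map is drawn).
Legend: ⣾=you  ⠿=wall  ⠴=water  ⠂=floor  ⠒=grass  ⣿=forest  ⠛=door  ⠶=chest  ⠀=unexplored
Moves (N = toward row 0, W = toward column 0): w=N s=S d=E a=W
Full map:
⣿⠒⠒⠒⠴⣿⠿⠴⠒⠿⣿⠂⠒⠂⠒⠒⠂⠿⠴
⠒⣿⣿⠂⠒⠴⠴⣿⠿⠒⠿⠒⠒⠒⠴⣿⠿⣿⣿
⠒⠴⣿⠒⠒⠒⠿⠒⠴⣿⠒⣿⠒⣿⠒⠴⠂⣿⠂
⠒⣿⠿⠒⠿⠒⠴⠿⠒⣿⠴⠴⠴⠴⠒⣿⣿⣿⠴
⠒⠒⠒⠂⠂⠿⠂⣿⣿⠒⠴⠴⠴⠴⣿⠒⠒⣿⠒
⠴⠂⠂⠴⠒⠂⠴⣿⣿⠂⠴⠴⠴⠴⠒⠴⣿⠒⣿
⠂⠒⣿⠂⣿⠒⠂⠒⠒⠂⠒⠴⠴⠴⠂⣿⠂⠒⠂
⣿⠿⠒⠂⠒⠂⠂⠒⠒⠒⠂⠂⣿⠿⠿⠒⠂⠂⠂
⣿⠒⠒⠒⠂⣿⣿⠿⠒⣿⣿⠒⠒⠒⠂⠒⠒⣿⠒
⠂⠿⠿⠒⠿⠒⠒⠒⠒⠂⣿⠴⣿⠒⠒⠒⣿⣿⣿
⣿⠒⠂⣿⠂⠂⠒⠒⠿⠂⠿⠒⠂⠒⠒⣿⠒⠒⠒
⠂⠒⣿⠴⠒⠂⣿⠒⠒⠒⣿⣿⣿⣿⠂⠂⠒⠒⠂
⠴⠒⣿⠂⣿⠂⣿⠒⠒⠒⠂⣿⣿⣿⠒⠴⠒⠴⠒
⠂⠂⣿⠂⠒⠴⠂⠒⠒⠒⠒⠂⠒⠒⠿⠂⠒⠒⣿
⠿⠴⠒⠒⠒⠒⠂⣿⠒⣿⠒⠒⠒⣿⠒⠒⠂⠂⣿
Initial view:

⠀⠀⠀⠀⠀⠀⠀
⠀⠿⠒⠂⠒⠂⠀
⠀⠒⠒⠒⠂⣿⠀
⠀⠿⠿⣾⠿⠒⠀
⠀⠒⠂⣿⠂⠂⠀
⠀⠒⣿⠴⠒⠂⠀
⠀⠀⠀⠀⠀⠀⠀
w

⠀⠀⠀⠀⠀⠀⠀
⠀⠒⣿⠂⣿⠒⠀
⠀⠿⠒⠂⠒⠂⠀
⠀⠒⠒⣾⠂⣿⠀
⠀⠿⠿⠒⠿⠒⠀
⠀⠒⠂⣿⠂⠂⠀
⠀⠒⣿⠴⠒⠂⠀

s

⠀⠒⣿⠂⣿⠒⠀
⠀⠿⠒⠂⠒⠂⠀
⠀⠒⠒⠒⠂⣿⠀
⠀⠿⠿⣾⠿⠒⠀
⠀⠒⠂⣿⠂⠂⠀
⠀⠒⣿⠴⠒⠂⠀
⠀⠀⠀⠀⠀⠀⠀

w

⠀⠀⠀⠀⠀⠀⠀
⠀⠒⣿⠂⣿⠒⠀
⠀⠿⠒⠂⠒⠂⠀
⠀⠒⠒⣾⠂⣿⠀
⠀⠿⠿⠒⠿⠒⠀
⠀⠒⠂⣿⠂⠂⠀
⠀⠒⣿⠴⠒⠂⠀

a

⠿⠀⠀⠀⠀⠀⠀
⠿⠂⠒⣿⠂⣿⠒
⠿⣿⠿⠒⠂⠒⠂
⠿⣿⠒⣾⠒⠂⣿
⠿⠂⠿⠿⠒⠿⠒
⠿⣿⠒⠂⣿⠂⠂
⠿⠀⠒⣿⠴⠒⠂

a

⠿⠿⠀⠀⠀⠀⠀
⠿⠿⠂⠒⣿⠂⣿
⠿⠿⣿⠿⠒⠂⠒
⠿⠿⣿⣾⠒⠒⠂
⠿⠿⠂⠿⠿⠒⠿
⠿⠿⣿⠒⠂⣿⠂
⠿⠿⠀⠒⣿⠴⠒

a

⠿⠿⠿⠀⠀⠀⠀
⠿⠿⠿⠂⠒⣿⠂
⠿⠿⠿⣿⠿⠒⠂
⠿⠿⠿⣾⠒⠒⠒
⠿⠿⠿⠂⠿⠿⠒
⠿⠿⠿⣿⠒⠂⣿
⠿⠿⠿⠀⠒⣿⠴

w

⠿⠿⠿⠀⠀⠀⠀
⠿⠿⠿⠴⠂⠂⠀
⠿⠿⠿⠂⠒⣿⠂
⠿⠿⠿⣾⠿⠒⠂
⠿⠿⠿⣿⠒⠒⠒
⠿⠿⠿⠂⠿⠿⠒
⠿⠿⠿⣿⠒⠂⣿

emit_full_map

⠴⠂⠂⠀⠀⠀
⠂⠒⣿⠂⣿⠒
⣾⠿⠒⠂⠒⠂
⣿⠒⠒⠒⠂⣿
⠂⠿⠿⠒⠿⠒
⣿⠒⠂⣿⠂⠂
⠀⠒⣿⠴⠒⠂


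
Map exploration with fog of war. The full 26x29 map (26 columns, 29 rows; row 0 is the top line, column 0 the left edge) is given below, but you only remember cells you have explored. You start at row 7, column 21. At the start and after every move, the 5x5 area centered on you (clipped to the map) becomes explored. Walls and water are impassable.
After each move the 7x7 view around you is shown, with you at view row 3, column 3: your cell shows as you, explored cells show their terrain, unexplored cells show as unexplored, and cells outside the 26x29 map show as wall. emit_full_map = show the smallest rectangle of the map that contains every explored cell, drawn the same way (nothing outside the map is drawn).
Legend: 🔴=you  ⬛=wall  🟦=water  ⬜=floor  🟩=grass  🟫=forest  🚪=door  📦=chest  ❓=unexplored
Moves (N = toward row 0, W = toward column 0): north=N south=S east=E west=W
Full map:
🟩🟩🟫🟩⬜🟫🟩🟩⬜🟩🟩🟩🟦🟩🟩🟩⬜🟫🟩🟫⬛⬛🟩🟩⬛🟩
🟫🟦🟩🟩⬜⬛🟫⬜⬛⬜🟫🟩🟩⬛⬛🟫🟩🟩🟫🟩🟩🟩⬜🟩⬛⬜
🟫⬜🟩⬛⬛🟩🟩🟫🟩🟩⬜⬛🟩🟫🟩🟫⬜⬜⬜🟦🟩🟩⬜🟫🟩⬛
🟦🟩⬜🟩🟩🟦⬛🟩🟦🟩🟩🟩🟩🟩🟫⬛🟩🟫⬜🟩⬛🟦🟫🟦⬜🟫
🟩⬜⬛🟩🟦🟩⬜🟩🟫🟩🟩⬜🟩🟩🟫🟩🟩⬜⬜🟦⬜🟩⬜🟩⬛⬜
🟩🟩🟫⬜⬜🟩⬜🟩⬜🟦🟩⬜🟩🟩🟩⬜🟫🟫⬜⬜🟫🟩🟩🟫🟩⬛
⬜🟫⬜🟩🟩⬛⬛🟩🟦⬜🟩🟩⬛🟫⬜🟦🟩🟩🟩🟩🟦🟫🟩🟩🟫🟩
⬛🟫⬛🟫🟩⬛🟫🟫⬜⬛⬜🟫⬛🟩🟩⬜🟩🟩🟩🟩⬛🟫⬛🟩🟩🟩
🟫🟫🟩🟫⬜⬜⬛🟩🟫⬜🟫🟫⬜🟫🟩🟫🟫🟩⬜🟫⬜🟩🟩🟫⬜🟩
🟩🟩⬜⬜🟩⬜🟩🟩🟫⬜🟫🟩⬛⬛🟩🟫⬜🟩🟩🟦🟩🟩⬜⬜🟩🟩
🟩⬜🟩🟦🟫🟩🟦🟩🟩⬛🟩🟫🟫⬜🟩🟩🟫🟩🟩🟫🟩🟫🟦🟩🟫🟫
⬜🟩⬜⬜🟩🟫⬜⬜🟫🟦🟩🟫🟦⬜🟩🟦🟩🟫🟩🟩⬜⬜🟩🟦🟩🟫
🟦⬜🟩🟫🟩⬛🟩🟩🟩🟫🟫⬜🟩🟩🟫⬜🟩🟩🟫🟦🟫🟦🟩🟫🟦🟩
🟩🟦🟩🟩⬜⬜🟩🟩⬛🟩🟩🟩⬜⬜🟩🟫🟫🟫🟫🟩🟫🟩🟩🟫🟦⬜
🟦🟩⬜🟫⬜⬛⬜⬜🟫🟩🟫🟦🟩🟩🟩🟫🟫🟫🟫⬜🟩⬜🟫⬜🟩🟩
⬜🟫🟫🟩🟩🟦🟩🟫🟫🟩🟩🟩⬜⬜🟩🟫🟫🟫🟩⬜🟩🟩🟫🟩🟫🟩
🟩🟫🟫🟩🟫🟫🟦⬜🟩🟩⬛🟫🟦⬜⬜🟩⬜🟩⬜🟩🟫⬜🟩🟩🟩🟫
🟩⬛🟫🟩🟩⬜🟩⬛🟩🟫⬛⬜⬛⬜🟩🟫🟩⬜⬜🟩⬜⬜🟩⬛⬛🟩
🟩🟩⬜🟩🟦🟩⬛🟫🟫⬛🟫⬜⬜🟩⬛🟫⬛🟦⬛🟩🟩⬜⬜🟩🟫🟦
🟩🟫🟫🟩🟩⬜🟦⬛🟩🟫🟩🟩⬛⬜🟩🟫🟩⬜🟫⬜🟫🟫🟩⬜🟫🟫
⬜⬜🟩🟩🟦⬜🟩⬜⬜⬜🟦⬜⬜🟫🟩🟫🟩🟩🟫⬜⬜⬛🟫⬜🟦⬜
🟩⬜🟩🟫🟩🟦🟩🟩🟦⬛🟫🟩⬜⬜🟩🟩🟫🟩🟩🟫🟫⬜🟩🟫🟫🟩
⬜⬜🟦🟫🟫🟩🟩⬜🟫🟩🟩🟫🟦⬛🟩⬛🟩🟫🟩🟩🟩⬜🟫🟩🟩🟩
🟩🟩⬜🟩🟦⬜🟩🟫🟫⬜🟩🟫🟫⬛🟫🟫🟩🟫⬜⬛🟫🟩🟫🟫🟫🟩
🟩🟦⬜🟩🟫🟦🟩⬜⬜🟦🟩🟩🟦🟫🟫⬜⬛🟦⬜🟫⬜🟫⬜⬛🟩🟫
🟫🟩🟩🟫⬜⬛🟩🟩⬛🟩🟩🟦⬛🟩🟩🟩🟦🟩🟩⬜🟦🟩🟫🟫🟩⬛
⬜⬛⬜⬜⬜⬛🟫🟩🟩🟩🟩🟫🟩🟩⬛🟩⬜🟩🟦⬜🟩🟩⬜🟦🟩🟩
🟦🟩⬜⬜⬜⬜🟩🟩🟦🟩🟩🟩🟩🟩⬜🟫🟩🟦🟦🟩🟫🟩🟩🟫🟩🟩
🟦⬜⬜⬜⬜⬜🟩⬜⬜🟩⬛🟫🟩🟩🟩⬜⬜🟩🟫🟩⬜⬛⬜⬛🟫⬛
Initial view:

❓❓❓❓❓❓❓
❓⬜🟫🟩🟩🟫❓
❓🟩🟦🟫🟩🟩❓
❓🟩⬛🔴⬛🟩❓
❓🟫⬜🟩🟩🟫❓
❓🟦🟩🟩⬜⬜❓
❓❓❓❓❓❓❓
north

❓❓❓❓❓❓❓
❓🟦⬜🟩⬜🟩❓
❓⬜🟫🟩🟩🟫❓
❓🟩🟦🔴🟩🟩❓
❓🟩⬛🟫⬛🟩❓
❓🟫⬜🟩🟩🟫❓
❓🟦🟩🟩⬜⬜❓

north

❓❓❓❓❓❓❓
❓🟩⬛🟦🟫🟦❓
❓🟦⬜🟩⬜🟩❓
❓⬜🟫🔴🟩🟫❓
❓🟩🟦🟫🟩🟩❓
❓🟩⬛🟫⬛🟩❓
❓🟫⬜🟩🟩🟫❓

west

❓❓❓❓❓❓❓
❓⬜🟩⬛🟦🟫🟦
❓⬜🟦⬜🟩⬜🟩
❓⬜⬜🔴🟩🟩🟫
❓🟩🟩🟦🟫🟩🟩
❓🟩🟩⬛🟫⬛🟩
❓❓🟫⬜🟩🟩🟫

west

❓❓❓❓❓❓❓
❓🟫⬜🟩⬛🟦🟫
❓⬜⬜🟦⬜🟩⬜
❓🟫⬜🔴🟫🟩🟩
❓🟩🟩🟩🟦🟫🟩
❓🟩🟩🟩⬛🟫⬛
❓❓❓🟫⬜🟩🟩

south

❓🟫⬜🟩⬛🟦🟫
❓⬜⬜🟦⬜🟩⬜
❓🟫⬜⬜🟫🟩🟩
❓🟩🟩🔴🟦🟫🟩
❓🟩🟩🟩⬛🟫⬛
❓🟩⬜🟫⬜🟩🟩
❓❓❓🟦🟩🟩⬜

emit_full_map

🟫⬜🟩⬛🟦🟫🟦
⬜⬜🟦⬜🟩⬜🟩
🟫⬜⬜🟫🟩🟩🟫
🟩🟩🔴🟦🟫🟩🟩
🟩🟩🟩⬛🟫⬛🟩
🟩⬜🟫⬜🟩🟩🟫
❓❓🟦🟩🟩⬜⬜

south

❓⬜⬜🟦⬜🟩⬜
❓🟫⬜⬜🟫🟩🟩
❓🟩🟩🟩🟦🟫🟩
❓🟩🟩🔴⬛🟫⬛
❓🟩⬜🟫⬜🟩🟩
❓🟩🟩🟦🟩🟩⬜
❓❓❓❓❓❓❓

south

❓🟫⬜⬜🟫🟩🟩
❓🟩🟩🟩🟦🟫🟩
❓🟩🟩🟩⬛🟫⬛
❓🟩⬜🔴⬜🟩🟩
❓🟩🟩🟦🟩🟩⬜
❓🟩🟩🟫🟩🟫❓
❓❓❓❓❓❓❓

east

🟫⬜⬜🟫🟩🟩🟫
🟩🟩🟩🟦🟫🟩🟩
🟩🟩🟩⬛🟫⬛🟩
🟩⬜🟫🔴🟩🟩🟫
🟩🟩🟦🟩🟩⬜⬜
🟩🟩🟫🟩🟫🟦❓
❓❓❓❓❓❓❓

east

⬜⬜🟫🟩🟩🟫❓
🟩🟩🟦🟫🟩🟩❓
🟩🟩⬛🟫⬛🟩❓
⬜🟫⬜🔴🟩🟫❓
🟩🟦🟩🟩⬜⬜❓
🟩🟫🟩🟫🟦🟩❓
❓❓❓❓❓❓❓

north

⬜🟦⬜🟩⬜🟩❓
⬜⬜🟫🟩🟩🟫❓
🟩🟩🟦🟫🟩🟩❓
🟩🟩⬛🔴⬛🟩❓
⬜🟫⬜🟩🟩🟫❓
🟩🟦🟩🟩⬜⬜❓
🟩🟫🟩🟫🟦🟩❓

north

⬜🟩⬛🟦🟫🟦❓
⬜🟦⬜🟩⬜🟩❓
⬜⬜🟫🟩🟩🟫❓
🟩🟩🟦🔴🟩🟩❓
🟩🟩⬛🟫⬛🟩❓
⬜🟫⬜🟩🟩🟫❓
🟩🟦🟩🟩⬜⬜❓

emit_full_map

🟫⬜🟩⬛🟦🟫🟦
⬜⬜🟦⬜🟩⬜🟩
🟫⬜⬜🟫🟩🟩🟫
🟩🟩🟩🟦🔴🟩🟩
🟩🟩🟩⬛🟫⬛🟩
🟩⬜🟫⬜🟩🟩🟫
🟩🟩🟦🟩🟩⬜⬜
🟩🟩🟫🟩🟫🟦🟩

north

❓❓❓❓❓❓❓
⬜🟩⬛🟦🟫🟦❓
⬜🟦⬜🟩⬜🟩❓
⬜⬜🟫🔴🟩🟫❓
🟩🟩🟦🟫🟩🟩❓
🟩🟩⬛🟫⬛🟩❓
⬜🟫⬜🟩🟩🟫❓

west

❓❓❓❓❓❓❓
🟫⬜🟩⬛🟦🟫🟦
⬜⬜🟦⬜🟩⬜🟩
🟫⬜⬜🔴🟩🟩🟫
🟩🟩🟩🟦🟫🟩🟩
🟩🟩🟩⬛🟫⬛🟩
🟩⬜🟫⬜🟩🟩🟫

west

❓❓❓❓❓❓❓
❓🟫⬜🟩⬛🟦🟫
❓⬜⬜🟦⬜🟩⬜
❓🟫⬜🔴🟫🟩🟩
❓🟩🟩🟩🟦🟫🟩
❓🟩🟩🟩⬛🟫⬛
❓🟩⬜🟫⬜🟩🟩

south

❓🟫⬜🟩⬛🟦🟫
❓⬜⬜🟦⬜🟩⬜
❓🟫⬜⬜🟫🟩🟩
❓🟩🟩🔴🟦🟫🟩
❓🟩🟩🟩⬛🟫⬛
❓🟩⬜🟫⬜🟩🟩
❓🟩🟩🟦🟩🟩⬜

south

❓⬜⬜🟦⬜🟩⬜
❓🟫⬜⬜🟫🟩🟩
❓🟩🟩🟩🟦🟫🟩
❓🟩🟩🔴⬛🟫⬛
❓🟩⬜🟫⬜🟩🟩
❓🟩🟩🟦🟩🟩⬜
❓🟩🟩🟫🟩🟫🟦

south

❓🟫⬜⬜🟫🟩🟩
❓🟩🟩🟩🟦🟫🟩
❓🟩🟩🟩⬛🟫⬛
❓🟩⬜🔴⬜🟩🟩
❓🟩🟩🟦🟩🟩⬜
❓🟩🟩🟫🟩🟫🟦
❓❓❓❓❓❓❓

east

🟫⬜⬜🟫🟩🟩🟫
🟩🟩🟩🟦🟫🟩🟩
🟩🟩🟩⬛🟫⬛🟩
🟩⬜🟫🔴🟩🟩🟫
🟩🟩🟦🟩🟩⬜⬜
🟩🟩🟫🟩🟫🟦🟩
❓❓❓❓❓❓❓

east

⬜⬜🟫🟩🟩🟫❓
🟩🟩🟦🟫🟩🟩❓
🟩🟩⬛🟫⬛🟩❓
⬜🟫⬜🔴🟩🟫❓
🟩🟦🟩🟩⬜⬜❓
🟩🟫🟩🟫🟦🟩❓
❓❓❓❓❓❓❓

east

⬜🟫🟩🟩🟫❓❓
🟩🟦🟫🟩🟩🟫❓
🟩⬛🟫⬛🟩🟩❓
🟫⬜🟩🔴🟫⬜❓
🟦🟩🟩⬜⬜🟩❓
🟫🟩🟫🟦🟩🟫❓
❓❓❓❓❓❓❓

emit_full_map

🟫⬜🟩⬛🟦🟫🟦❓
⬜⬜🟦⬜🟩⬜🟩❓
🟫⬜⬜🟫🟩🟩🟫❓
🟩🟩🟩🟦🟫🟩🟩🟫
🟩🟩🟩⬛🟫⬛🟩🟩
🟩⬜🟫⬜🟩🔴🟫⬜
🟩🟩🟦🟩🟩⬜⬜🟩
🟩🟩🟫🟩🟫🟦🟩🟫
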